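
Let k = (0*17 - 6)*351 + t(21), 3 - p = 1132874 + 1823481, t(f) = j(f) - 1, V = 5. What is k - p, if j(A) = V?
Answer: 2954250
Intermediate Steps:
j(A) = 5
t(f) = 4 (t(f) = 5 - 1 = 4)
p = -2956352 (p = 3 - (1132874 + 1823481) = 3 - 1*2956355 = 3 - 2956355 = -2956352)
k = -2102 (k = (0*17 - 6)*351 + 4 = (0 - 6)*351 + 4 = -6*351 + 4 = -2106 + 4 = -2102)
k - p = -2102 - 1*(-2956352) = -2102 + 2956352 = 2954250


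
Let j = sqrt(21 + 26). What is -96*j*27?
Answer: -2592*sqrt(47) ≈ -17770.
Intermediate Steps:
j = sqrt(47) ≈ 6.8557
-96*j*27 = -96*sqrt(47)*27 = -2592*sqrt(47)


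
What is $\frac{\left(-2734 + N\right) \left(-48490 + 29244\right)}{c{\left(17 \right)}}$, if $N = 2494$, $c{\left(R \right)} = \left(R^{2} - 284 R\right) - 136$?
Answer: $- \frac{923808}{935} \approx -988.03$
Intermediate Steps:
$c{\left(R \right)} = -136 + R^{2} - 284 R$
$\frac{\left(-2734 + N\right) \left(-48490 + 29244\right)}{c{\left(17 \right)}} = \frac{\left(-2734 + 2494\right) \left(-48490 + 29244\right)}{-136 + 17^{2} - 4828} = \frac{\left(-240\right) \left(-19246\right)}{-136 + 289 - 4828} = \frac{4619040}{-4675} = 4619040 \left(- \frac{1}{4675}\right) = - \frac{923808}{935}$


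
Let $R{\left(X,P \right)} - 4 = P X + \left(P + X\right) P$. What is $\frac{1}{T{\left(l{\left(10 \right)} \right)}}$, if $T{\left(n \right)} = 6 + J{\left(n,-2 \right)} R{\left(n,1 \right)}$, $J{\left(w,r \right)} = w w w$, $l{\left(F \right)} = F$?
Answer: $\frac{1}{25006} \approx 3.999 \cdot 10^{-5}$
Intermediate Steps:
$R{\left(X,P \right)} = 4 + P X + P \left(P + X\right)$ ($R{\left(X,P \right)} = 4 + \left(P X + \left(P + X\right) P\right) = 4 + \left(P X + P \left(P + X\right)\right) = 4 + P X + P \left(P + X\right)$)
$J{\left(w,r \right)} = w^{3}$ ($J{\left(w,r \right)} = w^{2} w = w^{3}$)
$T{\left(n \right)} = 6 + n^{3} \left(5 + 2 n\right)$ ($T{\left(n \right)} = 6 + n^{3} \left(4 + 1^{2} + 2 \cdot 1 n\right) = 6 + n^{3} \left(4 + 1 + 2 n\right) = 6 + n^{3} \left(5 + 2 n\right)$)
$\frac{1}{T{\left(l{\left(10 \right)} \right)}} = \frac{1}{6 + 10^{3} \left(5 + 2 \cdot 10\right)} = \frac{1}{6 + 1000 \left(5 + 20\right)} = \frac{1}{6 + 1000 \cdot 25} = \frac{1}{6 + 25000} = \frac{1}{25006}$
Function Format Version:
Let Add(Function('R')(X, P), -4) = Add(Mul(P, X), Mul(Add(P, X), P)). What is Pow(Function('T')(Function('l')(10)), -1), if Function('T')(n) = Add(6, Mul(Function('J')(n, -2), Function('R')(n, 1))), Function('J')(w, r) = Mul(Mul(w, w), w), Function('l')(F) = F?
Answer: Rational(1, 25006) ≈ 3.9990e-5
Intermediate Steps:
Function('R')(X, P) = Add(4, Mul(P, X), Mul(P, Add(P, X))) (Function('R')(X, P) = Add(4, Add(Mul(P, X), Mul(Add(P, X), P))) = Add(4, Add(Mul(P, X), Mul(P, Add(P, X)))) = Add(4, Mul(P, X), Mul(P, Add(P, X))))
Function('J')(w, r) = Pow(w, 3) (Function('J')(w, r) = Mul(Pow(w, 2), w) = Pow(w, 3))
Function('T')(n) = Add(6, Mul(Pow(n, 3), Add(5, Mul(2, n)))) (Function('T')(n) = Add(6, Mul(Pow(n, 3), Add(4, Pow(1, 2), Mul(2, 1, n)))) = Add(6, Mul(Pow(n, 3), Add(4, 1, Mul(2, n)))) = Add(6, Mul(Pow(n, 3), Add(5, Mul(2, n)))))
Pow(Function('T')(Function('l')(10)), -1) = Pow(Add(6, Mul(Pow(10, 3), Add(5, Mul(2, 10)))), -1) = Pow(Add(6, Mul(1000, Add(5, 20))), -1) = Pow(Add(6, Mul(1000, 25)), -1) = Pow(Add(6, 25000), -1) = Pow(25006, -1) = Rational(1, 25006)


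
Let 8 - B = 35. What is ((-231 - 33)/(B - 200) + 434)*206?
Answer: 20349092/227 ≈ 89644.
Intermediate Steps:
B = -27 (B = 8 - 1*35 = 8 - 35 = -27)
((-231 - 33)/(B - 200) + 434)*206 = ((-231 - 33)/(-27 - 200) + 434)*206 = (-264/(-227) + 434)*206 = (-264*(-1/227) + 434)*206 = (264/227 + 434)*206 = (98782/227)*206 = 20349092/227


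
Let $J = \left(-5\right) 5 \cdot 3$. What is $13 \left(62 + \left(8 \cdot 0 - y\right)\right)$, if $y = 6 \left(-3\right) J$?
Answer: $-16744$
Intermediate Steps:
$J = -75$ ($J = \left(-25\right) 3 = -75$)
$y = 1350$ ($y = 6 \left(-3\right) \left(-75\right) = \left(-18\right) \left(-75\right) = 1350$)
$13 \left(62 + \left(8 \cdot 0 - y\right)\right) = 13 \left(62 + \left(8 \cdot 0 - 1350\right)\right) = 13 \left(62 + \left(0 - 1350\right)\right) = 13 \left(62 - 1350\right) = 13 \left(-1288\right) = -16744$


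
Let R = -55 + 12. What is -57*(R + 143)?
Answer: -5700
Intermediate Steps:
R = -43
-57*(R + 143) = -57*(-43 + 143) = -57*100 = -5700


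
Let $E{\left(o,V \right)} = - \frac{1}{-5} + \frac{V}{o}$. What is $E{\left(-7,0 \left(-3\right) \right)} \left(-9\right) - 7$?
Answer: $- \frac{44}{5} \approx -8.8$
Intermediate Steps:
$E{\left(o,V \right)} = \frac{1}{5} + \frac{V}{o}$ ($E{\left(o,V \right)} = \left(-1\right) \left(- \frac{1}{5}\right) + \frac{V}{o} = \frac{1}{5} + \frac{V}{o}$)
$E{\left(-7,0 \left(-3\right) \right)} \left(-9\right) - 7 = \frac{0 \left(-3\right) + \frac{1}{5} \left(-7\right)}{-7} \left(-9\right) - 7 = - \frac{0 - \frac{7}{5}}{7} \left(-9\right) - 7 = \left(- \frac{1}{7}\right) \left(- \frac{7}{5}\right) \left(-9\right) - 7 = \frac{1}{5} \left(-9\right) - 7 = - \frac{9}{5} - 7 = - \frac{44}{5}$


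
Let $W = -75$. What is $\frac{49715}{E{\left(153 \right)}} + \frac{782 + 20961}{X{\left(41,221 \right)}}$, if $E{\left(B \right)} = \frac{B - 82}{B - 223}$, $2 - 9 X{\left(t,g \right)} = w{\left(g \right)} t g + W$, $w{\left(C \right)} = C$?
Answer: $- \frac{2322826644659}{47390228} \approx -49015.0$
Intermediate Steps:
$X{\left(t,g \right)} = \frac{77}{9} - \frac{t g^{2}}{9}$ ($X{\left(t,g \right)} = \frac{2}{9} - \frac{g t g - 75}{9} = \frac{2}{9} - \frac{t g^{2} - 75}{9} = \frac{2}{9} - \frac{-75 + t g^{2}}{9} = \frac{2}{9} - \left(- \frac{25}{3} + \frac{t g^{2}}{9}\right) = \frac{77}{9} - \frac{t g^{2}}{9}$)
$E{\left(B \right)} = \frac{-82 + B}{-223 + B}$
$\frac{49715}{E{\left(153 \right)}} + \frac{782 + 20961}{X{\left(41,221 \right)}} = \frac{49715}{\frac{1}{-223 + 153} \left(-82 + 153\right)} + \frac{782 + 20961}{\frac{77}{9} - \frac{41 \cdot 221^{2}}{9}} = \frac{49715}{\frac{1}{-70} \cdot 71} + \frac{21743}{\frac{77}{9} - \frac{41}{9} \cdot 48841} = \frac{49715}{\left(- \frac{1}{70}\right) 71} + \frac{21743}{\frac{77}{9} - \frac{2002481}{9}} = \frac{49715}{- \frac{71}{70}} + \frac{21743}{- \frac{667468}{3}} = 49715 \left(- \frac{70}{71}\right) + 21743 \left(- \frac{3}{667468}\right) = - \frac{3480050}{71} - \frac{65229}{667468} = - \frac{2322826644659}{47390228}$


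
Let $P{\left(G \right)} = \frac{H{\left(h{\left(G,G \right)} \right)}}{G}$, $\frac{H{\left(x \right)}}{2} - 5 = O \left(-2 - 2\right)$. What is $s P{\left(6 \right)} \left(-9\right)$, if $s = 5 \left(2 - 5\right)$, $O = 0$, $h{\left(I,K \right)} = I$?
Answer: $225$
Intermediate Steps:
$H{\left(x \right)} = 10$ ($H{\left(x \right)} = 10 + 2 \cdot 0 \left(-2 - 2\right) = 10 + 2 \cdot 0 \left(-4\right) = 10 + 2 \cdot 0 = 10 + 0 = 10$)
$s = -15$ ($s = 5 \left(-3\right) = -15$)
$P{\left(G \right)} = \frac{10}{G}$
$s P{\left(6 \right)} \left(-9\right) = - 15 \cdot \frac{10}{6} \left(-9\right) = - 15 \cdot 10 \cdot \frac{1}{6} \left(-9\right) = \left(-15\right) \frac{5}{3} \left(-9\right) = \left(-25\right) \left(-9\right) = 225$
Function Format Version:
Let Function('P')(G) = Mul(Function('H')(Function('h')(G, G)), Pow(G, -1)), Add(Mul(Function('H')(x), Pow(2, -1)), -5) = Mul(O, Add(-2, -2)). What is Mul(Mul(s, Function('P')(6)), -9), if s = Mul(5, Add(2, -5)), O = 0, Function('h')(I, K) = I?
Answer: 225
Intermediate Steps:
Function('H')(x) = 10 (Function('H')(x) = Add(10, Mul(2, Mul(0, Add(-2, -2)))) = Add(10, Mul(2, Mul(0, -4))) = Add(10, Mul(2, 0)) = Add(10, 0) = 10)
s = -15 (s = Mul(5, -3) = -15)
Function('P')(G) = Mul(10, Pow(G, -1))
Mul(Mul(s, Function('P')(6)), -9) = Mul(Mul(-15, Mul(10, Pow(6, -1))), -9) = Mul(Mul(-15, Mul(10, Rational(1, 6))), -9) = Mul(Mul(-15, Rational(5, 3)), -9) = Mul(-25, -9) = 225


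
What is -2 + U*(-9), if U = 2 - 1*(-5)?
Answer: -65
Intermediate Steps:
U = 7 (U = 2 + 5 = 7)
-2 + U*(-9) = -2 + 7*(-9) = -2 - 63 = -65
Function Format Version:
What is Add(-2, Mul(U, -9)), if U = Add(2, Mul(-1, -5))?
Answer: -65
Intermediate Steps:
U = 7 (U = Add(2, 5) = 7)
Add(-2, Mul(U, -9)) = Add(-2, Mul(7, -9)) = Add(-2, -63) = -65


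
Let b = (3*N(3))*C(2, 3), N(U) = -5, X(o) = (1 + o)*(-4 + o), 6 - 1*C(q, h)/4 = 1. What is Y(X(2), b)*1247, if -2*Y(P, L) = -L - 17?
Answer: -352901/2 ≈ -1.7645e+5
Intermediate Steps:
C(q, h) = 20 (C(q, h) = 24 - 4*1 = 24 - 4 = 20)
b = -300 (b = (3*(-5))*20 = -15*20 = -300)
Y(P, L) = 17/2 + L/2 (Y(P, L) = -(-L - 17)/2 = -(-17 - L)/2 = 17/2 + L/2)
Y(X(2), b)*1247 = (17/2 + (½)*(-300))*1247 = (17/2 - 150)*1247 = -283/2*1247 = -352901/2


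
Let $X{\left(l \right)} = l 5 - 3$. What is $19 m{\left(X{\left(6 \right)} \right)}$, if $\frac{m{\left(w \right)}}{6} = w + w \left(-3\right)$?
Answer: $-6156$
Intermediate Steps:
$X{\left(l \right)} = -3 + 5 l$ ($X{\left(l \right)} = 5 l - 3 = -3 + 5 l$)
$m{\left(w \right)} = - 12 w$ ($m{\left(w \right)} = 6 \left(w + w \left(-3\right)\right) = 6 \left(w - 3 w\right) = 6 \left(- 2 w\right) = - 12 w$)
$19 m{\left(X{\left(6 \right)} \right)} = 19 \left(- 12 \left(-3 + 5 \cdot 6\right)\right) = 19 \left(- 12 \left(-3 + 30\right)\right) = 19 \left(\left(-12\right) 27\right) = 19 \left(-324\right) = -6156$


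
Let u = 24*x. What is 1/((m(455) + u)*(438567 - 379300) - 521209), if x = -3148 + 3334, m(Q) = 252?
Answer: 1/278981963 ≈ 3.5845e-9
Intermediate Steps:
x = 186
u = 4464 (u = 24*186 = 4464)
1/((m(455) + u)*(438567 - 379300) - 521209) = 1/((252 + 4464)*(438567 - 379300) - 521209) = 1/(4716*59267 - 521209) = 1/(279503172 - 521209) = 1/278981963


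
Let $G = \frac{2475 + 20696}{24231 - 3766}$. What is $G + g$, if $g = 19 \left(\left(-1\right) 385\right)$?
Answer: $- \frac{149678304}{20465} \approx -7313.9$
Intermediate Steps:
$g = -7315$ ($g = 19 \left(-385\right) = -7315$)
$G = \frac{23171}{20465} \approx 1.1322$
$G + g = \frac{23171}{20465} - 7315 = - \frac{149678304}{20465}$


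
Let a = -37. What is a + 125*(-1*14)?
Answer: -1787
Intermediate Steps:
a + 125*(-1*14) = -37 + 125*(-1*14) = -37 + 125*(-14) = -37 - 1750 = -1787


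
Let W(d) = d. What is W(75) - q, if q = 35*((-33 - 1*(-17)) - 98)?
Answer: 4065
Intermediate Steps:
q = -3990 (q = 35*((-33 + 17) - 98) = 35*(-16 - 98) = 35*(-114) = -3990)
W(75) - q = 75 - 1*(-3990) = 75 + 3990 = 4065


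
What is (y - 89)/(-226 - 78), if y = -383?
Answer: 59/38 ≈ 1.5526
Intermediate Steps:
(y - 89)/(-226 - 78) = (-383 - 89)/(-226 - 78) = -472/(-304) = -472*(-1/304) = 59/38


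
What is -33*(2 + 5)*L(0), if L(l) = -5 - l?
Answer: 1155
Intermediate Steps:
-33*(2 + 5)*L(0) = -33*(2 + 5)*(-5 - 1*0) = -231*(-5 + 0) = -231*(-5) = -33*(-35) = 1155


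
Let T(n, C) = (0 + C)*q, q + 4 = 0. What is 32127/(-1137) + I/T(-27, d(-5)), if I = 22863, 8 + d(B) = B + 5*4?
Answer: -8964929/10612 ≈ -844.79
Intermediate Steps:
q = -4 (q = -4 + 0 = -4)
d(B) = 12 + B (d(B) = -8 + (B + 5*4) = -8 + (B + 20) = -8 + (20 + B) = 12 + B)
T(n, C) = -4*C (T(n, C) = (0 + C)*(-4) = C*(-4) = -4*C)
32127/(-1137) + I/T(-27, d(-5)) = 32127/(-1137) + 22863/((-4*(12 - 5))) = 32127*(-1/1137) + 22863/((-4*7)) = -10709/379 + 22863/(-28) = -10709/379 + 22863*(-1/28) = -10709/379 - 22863/28 = -8964929/10612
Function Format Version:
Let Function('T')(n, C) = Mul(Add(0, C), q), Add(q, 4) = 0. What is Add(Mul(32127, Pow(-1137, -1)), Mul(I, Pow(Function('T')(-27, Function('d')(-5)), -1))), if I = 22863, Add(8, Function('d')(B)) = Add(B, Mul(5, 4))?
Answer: Rational(-8964929, 10612) ≈ -844.79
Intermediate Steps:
q = -4 (q = Add(-4, 0) = -4)
Function('d')(B) = Add(12, B) (Function('d')(B) = Add(-8, Add(B, Mul(5, 4))) = Add(-8, Add(B, 20)) = Add(-8, Add(20, B)) = Add(12, B))
Function('T')(n, C) = Mul(-4, C) (Function('T')(n, C) = Mul(Add(0, C), -4) = Mul(C, -4) = Mul(-4, C))
Add(Mul(32127, Pow(-1137, -1)), Mul(I, Pow(Function('T')(-27, Function('d')(-5)), -1))) = Add(Mul(32127, Pow(-1137, -1)), Mul(22863, Pow(Mul(-4, Add(12, -5)), -1))) = Add(Mul(32127, Rational(-1, 1137)), Mul(22863, Pow(Mul(-4, 7), -1))) = Add(Rational(-10709, 379), Mul(22863, Pow(-28, -1))) = Add(Rational(-10709, 379), Mul(22863, Rational(-1, 28))) = Add(Rational(-10709, 379), Rational(-22863, 28)) = Rational(-8964929, 10612)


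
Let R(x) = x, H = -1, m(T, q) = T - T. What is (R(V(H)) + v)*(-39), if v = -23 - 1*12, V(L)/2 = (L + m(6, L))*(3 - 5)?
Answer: 1209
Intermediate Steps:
m(T, q) = 0
V(L) = -4*L (V(L) = 2*((L + 0)*(3 - 5)) = 2*(L*(-2)) = 2*(-2*L) = -4*L)
v = -35 (v = -23 - 12 = -35)
(R(V(H)) + v)*(-39) = (-4*(-1) - 35)*(-39) = (4 - 35)*(-39) = -31*(-39) = 1209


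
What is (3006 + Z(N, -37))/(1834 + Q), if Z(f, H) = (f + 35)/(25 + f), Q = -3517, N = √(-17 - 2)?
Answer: (-3007*√19 + 75185*I)/(1683*(√19 - 25*I)) ≈ -1.7869 + 4.0217e-5*I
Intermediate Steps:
N = I*√19 (N = √(-19) = I*√19 ≈ 4.3589*I)
Z(f, H) = (35 + f)/(25 + f)
(3006 + Z(N, -37))/(1834 + Q) = (3006 + (35 + I*√19)/(25 + I*√19))/(1834 - 3517) = (3006 + (35 + I*√19)/(25 + I*√19))/(-1683) = (3006 + (35 + I*√19)/(25 + I*√19))*(-1/1683) = -334/187 - (35 + I*√19)/(1683*(25 + I*√19))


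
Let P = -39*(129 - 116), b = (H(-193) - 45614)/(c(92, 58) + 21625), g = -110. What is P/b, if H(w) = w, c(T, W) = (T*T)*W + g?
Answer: 86600163/15269 ≈ 5671.6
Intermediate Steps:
c(T, W) = -110 + W*T² (c(T, W) = (T*T)*W - 110 = T²*W - 110 = W*T² - 110 = -110 + W*T²)
b = -15269/170809 (b = (-193 - 45614)/((-110 + 58*92²) + 21625) = -45807/((-110 + 58*8464) + 21625) = -45807/((-110 + 490912) + 21625) = -45807/(490802 + 21625) = -45807/512427 = -45807*1/512427 = -15269/170809 ≈ -0.089392)
P = -507 (P = -39*13 = -507)
P/b = -507/(-15269/170809) = -507*(-170809/15269) = 86600163/15269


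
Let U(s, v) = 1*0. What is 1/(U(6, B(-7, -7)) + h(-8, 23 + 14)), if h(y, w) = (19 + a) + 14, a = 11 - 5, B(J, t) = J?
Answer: 1/39 ≈ 0.025641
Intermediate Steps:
U(s, v) = 0
a = 6
h(y, w) = 39 (h(y, w) = (19 + 6) + 14 = 25 + 14 = 39)
1/(U(6, B(-7, -7)) + h(-8, 23 + 14)) = 1/(0 + 39) = 1/39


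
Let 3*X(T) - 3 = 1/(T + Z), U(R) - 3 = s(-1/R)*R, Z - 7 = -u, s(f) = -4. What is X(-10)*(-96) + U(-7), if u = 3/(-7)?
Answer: -473/9 ≈ -52.556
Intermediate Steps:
u = -3/7 (u = 3*(-⅐) = -3/7 ≈ -0.42857)
Z = 52/7 (Z = 7 - 1*(-3/7) = 7 + 3/7 = 52/7 ≈ 7.4286)
U(R) = 3 - 4*R
X(T) = 1 + 1/(3*(52/7 + T)) (X(T) = 1 + 1/(3*(T + 52/7)) = 1 + 1/(3*(52/7 + T)))
X(-10)*(-96) + U(-7) = ((163 + 21*(-10))/(3*(52 + 7*(-10))))*(-96) + (3 - 4*(-7)) = ((163 - 210)/(3*(52 - 70)))*(-96) + (3 + 28) = ((⅓)*(-47)/(-18))*(-96) + 31 = ((⅓)*(-1/18)*(-47))*(-96) + 31 = (47/54)*(-96) + 31 = -752/9 + 31 = -473/9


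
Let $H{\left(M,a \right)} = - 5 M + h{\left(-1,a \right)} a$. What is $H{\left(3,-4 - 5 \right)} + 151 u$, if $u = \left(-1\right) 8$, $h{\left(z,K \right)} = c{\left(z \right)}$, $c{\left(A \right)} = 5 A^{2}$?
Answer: $-1268$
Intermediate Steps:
$h{\left(z,K \right)} = 5 z^{2}$
$H{\left(M,a \right)} = - 5 M + 5 a$ ($H{\left(M,a \right)} = - 5 M + 5 \left(-1\right)^{2} a = - 5 M + 5 \cdot 1 a = - 5 M + 5 a$)
$u = -8$
$H{\left(3,-4 - 5 \right)} + 151 u = \left(\left(-5\right) 3 + 5 \left(-4 - 5\right)\right) + 151 \left(-8\right) = \left(-15 + 5 \left(-9\right)\right) - 1208 = \left(-15 - 45\right) - 1208 = -60 - 1208 = -1268$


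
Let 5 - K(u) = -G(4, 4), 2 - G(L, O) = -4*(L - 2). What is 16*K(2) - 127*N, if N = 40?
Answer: -4840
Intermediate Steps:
G(L, O) = -6 + 4*L (G(L, O) = 2 - (-4)*(L - 2) = 2 - (-4)*(-2 + L) = 2 - (8 - 4*L) = 2 + (-8 + 4*L) = -6 + 4*L)
K(u) = 15 (K(u) = 5 - (-1)*(-6 + 4*4) = 5 - (-1)*(-6 + 16) = 5 - (-1)*10 = 5 - 1*(-10) = 5 + 10 = 15)
16*K(2) - 127*N = 16*15 - 127*40 = 240 - 5080 = -4840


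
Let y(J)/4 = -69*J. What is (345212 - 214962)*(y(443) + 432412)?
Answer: 40396256000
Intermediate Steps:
y(J) = -276*J (y(J) = 4*(-69*J) = -276*J)
(345212 - 214962)*(y(443) + 432412) = (345212 - 214962)*(-276*443 + 432412) = 130250*(-122268 + 432412) = 130250*310144 = 40396256000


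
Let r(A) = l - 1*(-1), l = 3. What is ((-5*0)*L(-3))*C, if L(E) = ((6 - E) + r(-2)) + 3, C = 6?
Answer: 0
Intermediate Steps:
r(A) = 4 (r(A) = 3 - 1*(-1) = 3 + 1 = 4)
L(E) = 13 - E (L(E) = ((6 - E) + 4) + 3 = (10 - E) + 3 = 13 - E)
((-5*0)*L(-3))*C = ((-5*0)*(13 - 1*(-3)))*6 = (0*(13 + 3))*6 = (0*16)*6 = 0*6 = 0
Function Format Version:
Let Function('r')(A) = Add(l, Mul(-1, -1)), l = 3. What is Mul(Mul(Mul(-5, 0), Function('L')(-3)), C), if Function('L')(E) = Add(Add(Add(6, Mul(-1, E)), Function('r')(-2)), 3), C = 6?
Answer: 0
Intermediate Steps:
Function('r')(A) = 4 (Function('r')(A) = Add(3, Mul(-1, -1)) = Add(3, 1) = 4)
Function('L')(E) = Add(13, Mul(-1, E)) (Function('L')(E) = Add(Add(Add(6, Mul(-1, E)), 4), 3) = Add(Add(10, Mul(-1, E)), 3) = Add(13, Mul(-1, E)))
Mul(Mul(Mul(-5, 0), Function('L')(-3)), C) = Mul(Mul(Mul(-5, 0), Add(13, Mul(-1, -3))), 6) = Mul(Mul(0, Add(13, 3)), 6) = Mul(Mul(0, 16), 6) = Mul(0, 6) = 0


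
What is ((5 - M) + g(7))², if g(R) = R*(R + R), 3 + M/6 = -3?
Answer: 19321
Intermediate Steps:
M = -36 (M = -18 + 6*(-3) = -18 - 18 = -36)
g(R) = 2*R² (g(R) = R*(2*R) = 2*R²)
((5 - M) + g(7))² = ((5 - 1*(-36)) + 2*7²)² = ((5 + 36) + 2*49)² = (41 + 98)² = 139² = 19321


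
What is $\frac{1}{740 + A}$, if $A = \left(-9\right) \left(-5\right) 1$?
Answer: $\frac{1}{785} \approx 0.0012739$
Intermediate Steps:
$A = 45$ ($A = 45 \cdot 1 = 45$)
$\frac{1}{740 + A} = \frac{1}{740 + 45} = \frac{1}{785}$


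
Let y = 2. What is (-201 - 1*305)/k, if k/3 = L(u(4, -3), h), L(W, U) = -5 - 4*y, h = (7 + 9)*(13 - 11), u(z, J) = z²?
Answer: 506/39 ≈ 12.974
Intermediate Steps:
h = 32 (h = 16*2 = 32)
L(W, U) = -13 (L(W, U) = -5 - 4*2 = -5 - 8 = -13)
k = -39 (k = 3*(-13) = -39)
(-201 - 1*305)/k = (-201 - 1*305)/(-39) = (-201 - 305)*(-1/39) = -506*(-1/39) = 506/39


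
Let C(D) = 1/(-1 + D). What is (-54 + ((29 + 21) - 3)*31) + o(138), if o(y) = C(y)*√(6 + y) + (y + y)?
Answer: 230035/137 ≈ 1679.1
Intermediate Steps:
o(y) = 2*y + √(6 + y)/(-1 + y) (o(y) = √(6 + y)/(-1 + y) + (y + y) = √(6 + y)/(-1 + y) + 2*y = 2*y + √(6 + y)/(-1 + y))
(-54 + ((29 + 21) - 3)*31) + o(138) = (-54 + ((29 + 21) - 3)*31) + (√(6 + 138) + 2*138*(-1 + 138))/(-1 + 138) = (-54 + (50 - 3)*31) + (√144 + 2*138*137)/137 = (-54 + 47*31) + (12 + 37812)/137 = (-54 + 1457) + (1/137)*37824 = 1403 + 37824/137 = 230035/137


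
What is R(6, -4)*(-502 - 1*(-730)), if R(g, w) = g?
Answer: 1368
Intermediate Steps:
R(6, -4)*(-502 - 1*(-730)) = 6*(-502 - 1*(-730)) = 6*(-502 + 730) = 6*228 = 1368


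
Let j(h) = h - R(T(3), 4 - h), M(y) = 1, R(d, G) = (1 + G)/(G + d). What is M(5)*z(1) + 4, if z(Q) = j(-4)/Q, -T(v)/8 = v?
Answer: 9/16 ≈ 0.56250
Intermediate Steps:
T(v) = -8*v
R(d, G) = (1 + G)/(G + d)
j(h) = h - (5 - h)/(-20 - h) (j(h) = h - (1 + (4 - h))/((4 - h) - 8*3) = h - (5 - h)/((4 - h) - 24) = h - (5 - h)/(-20 - h))
z(Q) = -55/(16*Q) (z(Q) = ((5 - 1*(-4) - 4*(20 - 4))/(20 - 4))/Q = ((5 + 4 - 4*16)/16)/Q = ((5 + 4 - 64)/16)/Q = ((1/16)*(-55))/Q = -55/(16*Q))
M(5)*z(1) + 4 = 1*(-55/16/1) + 4 = 1*(-55/16*1) + 4 = 1*(-55/16) + 4 = -55/16 + 4 = 9/16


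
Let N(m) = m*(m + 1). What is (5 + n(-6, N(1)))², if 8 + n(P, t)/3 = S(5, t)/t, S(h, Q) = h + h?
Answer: 16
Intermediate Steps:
S(h, Q) = 2*h
N(m) = m*(1 + m)
n(P, t) = -24 + 30/t (n(P, t) = -24 + 3*((2*5)/t) = -24 + 3*(10/t) = -24 + 30/t)
(5 + n(-6, N(1)))² = (5 + (-24 + 30/((1*(1 + 1)))))² = (5 + (-24 + 30/((1*2))))² = (5 + (-24 + 30/2))² = (5 + (-24 + 30*(½)))² = (5 + (-24 + 15))² = (5 - 9)² = (-4)² = 16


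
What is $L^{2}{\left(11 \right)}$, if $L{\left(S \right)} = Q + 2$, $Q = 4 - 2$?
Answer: $16$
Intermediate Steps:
$Q = 2$ ($Q = 4 - 2 = 2$)
$L{\left(S \right)} = 4$ ($L{\left(S \right)} = 2 + 2 = 4$)
$L^{2}{\left(11 \right)} = 4^{2} = 16$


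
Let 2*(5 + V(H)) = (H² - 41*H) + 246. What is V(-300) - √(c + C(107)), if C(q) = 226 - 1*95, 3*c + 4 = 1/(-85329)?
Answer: 51268 - 2*√236026982535/85329 ≈ 51257.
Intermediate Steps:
c = -341317/255987 (c = -4/3 + (⅓)/(-85329) = -4/3 + (⅓)*(-1/85329) = -4/3 - 1/255987 = -341317/255987 ≈ -1.3333)
C(q) = 131 (C(q) = 226 - 95 = 131)
V(H) = 118 + H²/2 - 41*H/2 (V(H) = -5 + ((H² - 41*H) + 246)/2 = -5 + (246 + H² - 41*H)/2 = -5 + (123 + H²/2 - 41*H/2) = 118 + H²/2 - 41*H/2)
V(-300) - √(c + C(107)) = (118 + (½)*(-300)² - 41/2*(-300)) - √(-341317/255987 + 131) = (118 + (½)*90000 + 6150) - √(33192980/255987) = (118 + 45000 + 6150) - 2*√236026982535/85329 = 51268 - 2*√236026982535/85329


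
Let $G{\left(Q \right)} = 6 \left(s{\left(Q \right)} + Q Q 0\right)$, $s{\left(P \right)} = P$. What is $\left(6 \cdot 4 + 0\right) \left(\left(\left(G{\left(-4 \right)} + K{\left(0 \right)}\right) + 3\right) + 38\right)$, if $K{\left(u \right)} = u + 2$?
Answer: $456$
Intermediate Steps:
$K{\left(u \right)} = 2 + u$
$G{\left(Q \right)} = 6 Q$ ($G{\left(Q \right)} = 6 \left(Q + Q Q 0\right) = 6 \left(Q + Q^{2} \cdot 0\right) = 6 \left(Q + 0\right) = 6 Q$)
$\left(6 \cdot 4 + 0\right) \left(\left(\left(G{\left(-4 \right)} + K{\left(0 \right)}\right) + 3\right) + 38\right) = \left(6 \cdot 4 + 0\right) \left(\left(\left(6 \left(-4\right) + \left(2 + 0\right)\right) + 3\right) + 38\right) = \left(24 + 0\right) \left(\left(\left(-24 + 2\right) + 3\right) + 38\right) = 24 \left(\left(-22 + 3\right) + 38\right) = 24 \left(-19 + 38\right) = 24 \cdot 19 = 456$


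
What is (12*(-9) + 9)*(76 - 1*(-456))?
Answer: -52668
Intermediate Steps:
(12*(-9) + 9)*(76 - 1*(-456)) = (-108 + 9)*(76 + 456) = -99*532 = -52668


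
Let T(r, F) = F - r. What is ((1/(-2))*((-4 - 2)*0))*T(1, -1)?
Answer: 0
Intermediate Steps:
((1/(-2))*((-4 - 2)*0))*T(1, -1) = ((1/(-2))*((-4 - 2)*0))*(-1 - 1*1) = ((1*(-1/2))*(-6*0))*(-1 - 1) = -1/2*0*(-2) = 0*(-2) = 0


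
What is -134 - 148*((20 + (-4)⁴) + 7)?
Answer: -42018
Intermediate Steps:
-134 - 148*((20 + (-4)⁴) + 7) = -134 - 148*((20 + 256) + 7) = -134 - 148*(276 + 7) = -134 - 148*283 = -134 - 41884 = -42018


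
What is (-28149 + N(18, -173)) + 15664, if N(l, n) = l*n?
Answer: -15599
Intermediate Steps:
(-28149 + N(18, -173)) + 15664 = (-28149 + 18*(-173)) + 15664 = (-28149 - 3114) + 15664 = -31263 + 15664 = -15599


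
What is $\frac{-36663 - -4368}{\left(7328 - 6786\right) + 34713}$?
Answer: $- \frac{6459}{7051} \approx -0.91604$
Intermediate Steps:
$\frac{-36663 - -4368}{\left(7328 - 6786\right) + 34713} = \frac{-36663 + \left(-31 + 4399\right)}{542 + 34713} = \frac{-36663 + 4368}{35255} = \left(-32295\right) \frac{1}{35255} = - \frac{6459}{7051}$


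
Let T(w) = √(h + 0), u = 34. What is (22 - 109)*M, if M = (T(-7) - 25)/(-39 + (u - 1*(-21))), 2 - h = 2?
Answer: 2175/16 ≈ 135.94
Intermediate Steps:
h = 0 (h = 2 - 1*2 = 2 - 2 = 0)
T(w) = 0 (T(w) = √(0 + 0) = √0 = 0)
M = -25/16 (M = (0 - 25)/(-39 + (34 - 1*(-21))) = -25/(-39 + (34 + 21)) = -25/(-39 + 55) = -25/16 ≈ -1.5625)
(22 - 109)*M = (22 - 109)*(-25/16) = -87*(-25/16) = 2175/16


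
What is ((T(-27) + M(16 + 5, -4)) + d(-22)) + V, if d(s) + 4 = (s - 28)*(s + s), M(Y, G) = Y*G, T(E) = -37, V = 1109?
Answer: 3184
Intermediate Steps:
M(Y, G) = G*Y
d(s) = -4 + 2*s*(-28 + s) (d(s) = -4 + (s - 28)*(s + s) = -4 + (-28 + s)*(2*s) = -4 + 2*s*(-28 + s))
((T(-27) + M(16 + 5, -4)) + d(-22)) + V = ((-37 - 4*(16 + 5)) + (-4 - 56*(-22) + 2*(-22)²)) + 1109 = ((-37 - 4*21) + (-4 + 1232 + 2*484)) + 1109 = ((-37 - 84) + (-4 + 1232 + 968)) + 1109 = (-121 + 2196) + 1109 = 2075 + 1109 = 3184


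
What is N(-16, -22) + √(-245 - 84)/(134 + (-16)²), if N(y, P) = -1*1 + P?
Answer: -23 + I*√329/390 ≈ -23.0 + 0.046509*I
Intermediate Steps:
N(y, P) = -1 + P
N(-16, -22) + √(-245 - 84)/(134 + (-16)²) = (-1 - 22) + √(-245 - 84)/(134 + (-16)²) = -23 + √(-329)/(134 + 256) = -23 + (I*√329)/390 = -23 + I*√329/390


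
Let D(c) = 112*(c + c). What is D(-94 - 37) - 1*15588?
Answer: -44932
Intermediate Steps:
D(c) = 224*c (D(c) = 112*(2*c) = 224*c)
D(-94 - 37) - 1*15588 = 224*(-94 - 37) - 1*15588 = 224*(-131) - 15588 = -29344 - 15588 = -44932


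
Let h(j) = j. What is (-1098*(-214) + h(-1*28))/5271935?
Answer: 234944/5271935 ≈ 0.044565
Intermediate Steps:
(-1098*(-214) + h(-1*28))/5271935 = (-1098*(-214) - 1*28)/5271935 = (234972 - 28)*(1/5271935) = 234944*(1/5271935) = 234944/5271935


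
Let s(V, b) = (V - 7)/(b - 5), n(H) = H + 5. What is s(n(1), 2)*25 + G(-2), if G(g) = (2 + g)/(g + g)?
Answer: 25/3 ≈ 8.3333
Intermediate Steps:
n(H) = 5 + H
s(V, b) = (-7 + V)/(-5 + b)
G(g) = (2 + g)/(2*g) (G(g) = (2 + g)/((2*g)) = (2 + g)*(1/(2*g)) = (2 + g)/(2*g))
s(n(1), 2)*25 + G(-2) = ((-7 + (5 + 1))/(-5 + 2))*25 + (½)*(2 - 2)/(-2) = ((-7 + 6)/(-3))*25 + (½)*(-½)*0 = -⅓*(-1)*25 + 0 = (⅓)*25 + 0 = 25/3 + 0 = 25/3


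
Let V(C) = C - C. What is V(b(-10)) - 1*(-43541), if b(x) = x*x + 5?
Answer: 43541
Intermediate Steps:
b(x) = 5 + x² (b(x) = x² + 5 = 5 + x²)
V(C) = 0
V(b(-10)) - 1*(-43541) = 0 - 1*(-43541) = 0 + 43541 = 43541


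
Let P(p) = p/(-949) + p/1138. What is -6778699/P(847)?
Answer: 7320737329438/160083 ≈ 4.5731e+7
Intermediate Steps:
P(p) = -189*p/1079962 (P(p) = p*(-1/949) + p*(1/1138) = -p/949 + p/1138 = -189*p/1079962)
-6778699/P(847) = -6778699/((-189/1079962*847)) = -6778699/(-160083/1079962) = -6778699*(-1079962/160083) = 7320737329438/160083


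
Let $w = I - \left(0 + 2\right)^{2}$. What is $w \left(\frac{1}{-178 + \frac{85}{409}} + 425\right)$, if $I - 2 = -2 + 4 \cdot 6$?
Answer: $\frac{618086320}{72717} \approx 8499.9$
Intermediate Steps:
$I = 24$ ($I = 2 + \left(-2 + 4 \cdot 6\right) = 2 + \left(-2 + 24\right) = 2 + 22 = 24$)
$w = 20$ ($w = 24 - \left(0 + 2\right)^{2} = 24 - 2^{2} = 24 - 4 = 20$)
$w \left(\frac{1}{-178 + \frac{85}{409}} + 425\right) = 20 \left(\frac{1}{-178 + \frac{85}{409}} + 425\right) = 20 \left(\frac{1}{- \frac{72717}{409}} + 425\right) = 20 \left(- \frac{409}{72717} + 425\right) = 20 \cdot \frac{30904316}{72717} = \frac{618086320}{72717}$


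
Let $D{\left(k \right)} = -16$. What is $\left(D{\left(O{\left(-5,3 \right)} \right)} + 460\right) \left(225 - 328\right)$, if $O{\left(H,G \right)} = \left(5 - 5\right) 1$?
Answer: $-45732$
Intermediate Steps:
$O{\left(H,G \right)} = 0$ ($O{\left(H,G \right)} = 0 \cdot 1 = 0$)
$\left(D{\left(O{\left(-5,3 \right)} \right)} + 460\right) \left(225 - 328\right) = \left(-16 + 460\right) \left(225 - 328\right) = 444 \left(-103\right) = -45732$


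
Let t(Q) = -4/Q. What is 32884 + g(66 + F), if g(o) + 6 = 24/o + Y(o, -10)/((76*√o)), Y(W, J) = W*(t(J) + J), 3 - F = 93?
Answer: 32877 - 24*I*√6/95 ≈ 32877.0 - 0.61882*I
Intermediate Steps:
F = -90 (F = 3 - 1*93 = 3 - 93 = -90)
Y(W, J) = W*(J - 4/J) (Y(W, J) = W*(-4/J + J) = W*(J - 4/J))
g(o) = -6 + 24/o - 12*√o/95 (g(o) = -6 + (24/o + (o*(-4 + (-10)²)/(-10))/((76*√o))) = -6 + (24/o + (o*(-⅒)*(-4 + 100))*(1/(76*√o))) = -6 + (24/o + (o*(-⅒)*96)*(1/(76*√o))) = -6 + (24/o + (-48*o/5)*(1/(76*√o))) = -6 + (24/o - 12*√o/95) = -6 + 24/o - 12*√o/95)
32884 + g(66 + F) = 32884 + (-6 + 24/(66 - 90) - 12*√(66 - 90)/95) = 32884 + (-6 + 24/(-24) - 24*I*√6/95) = 32884 + (-6 + 24*(-1/24) - 24*I*√6/95) = 32884 + (-6 - 1 - 24*I*√6/95) = 32884 + (-7 - 24*I*√6/95) = 32877 - 24*I*√6/95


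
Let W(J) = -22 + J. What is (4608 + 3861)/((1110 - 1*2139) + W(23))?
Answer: -8469/1028 ≈ -8.2383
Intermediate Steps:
(4608 + 3861)/((1110 - 1*2139) + W(23)) = (4608 + 3861)/((1110 - 1*2139) + (-22 + 23)) = 8469/((1110 - 2139) + 1) = 8469/(-1029 + 1) = 8469/(-1028) = 8469*(-1/1028) = -8469/1028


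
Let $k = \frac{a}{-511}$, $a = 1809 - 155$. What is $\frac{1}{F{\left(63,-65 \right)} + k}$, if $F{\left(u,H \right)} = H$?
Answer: $- \frac{511}{34869} \approx -0.014655$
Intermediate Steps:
$a = 1654$ ($a = 1809 - 155 = 1654$)
$k = - \frac{1654}{511}$ ($k = \frac{1654}{-511} = 1654 \left(- \frac{1}{511}\right) = - \frac{1654}{511} \approx -3.2368$)
$\frac{1}{F{\left(63,-65 \right)} + k} = \frac{1}{-65 - \frac{1654}{511}} = \frac{1}{- \frac{34869}{511}} = - \frac{511}{34869}$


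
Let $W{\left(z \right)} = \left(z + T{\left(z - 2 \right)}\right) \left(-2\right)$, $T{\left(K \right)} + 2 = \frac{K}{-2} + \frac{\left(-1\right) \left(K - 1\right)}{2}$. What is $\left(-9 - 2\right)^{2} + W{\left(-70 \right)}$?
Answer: $120$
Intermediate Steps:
$T{\left(K \right)} = - \frac{3}{2} - K$ ($T{\left(K \right)} = -2 + \left(\frac{K}{-2} + \frac{\left(-1\right) \left(K - 1\right)}{2}\right) = -2 + \left(K \left(- \frac{1}{2}\right) + - (-1 + K) \frac{1}{2}\right) = -2 - \left(\frac{K}{2} - \left(1 - K\right) \frac{1}{2}\right) = -2 - \left(- \frac{1}{2} + K\right) = - \frac{3}{2} - K$)
$W{\left(z \right)} = -1$ ($W{\left(z \right)} = \left(z - \left(- \frac{1}{2} + z\right)\right) \left(-2\right) = \frac{1}{2} \left(-2\right) = -1$)
$\left(-9 - 2\right)^{2} + W{\left(-70 \right)} = \left(-9 - 2\right)^{2} - 1 = \left(-11\right)^{2} - 1 = 121 - 1 = 120$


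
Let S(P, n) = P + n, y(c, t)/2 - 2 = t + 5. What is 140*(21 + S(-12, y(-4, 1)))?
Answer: 3500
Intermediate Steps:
y(c, t) = 14 + 2*t (y(c, t) = 4 + 2*(t + 5) = 4 + 2*(5 + t) = 4 + (10 + 2*t) = 14 + 2*t)
140*(21 + S(-12, y(-4, 1))) = 140*(21 + (-12 + (14 + 2*1))) = 140*(21 + (-12 + (14 + 2))) = 140*(21 + (-12 + 16)) = 140*(21 + 4) = 140*25 = 3500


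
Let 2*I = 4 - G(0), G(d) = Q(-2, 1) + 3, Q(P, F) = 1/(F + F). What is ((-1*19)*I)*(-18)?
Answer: 171/2 ≈ 85.500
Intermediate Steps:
Q(P, F) = 1/(2*F)
G(d) = 7/2 (G(d) = (1/2)/1 + 3 = (1/2)*1 + 3 = 1/2 + 3 = 7/2)
I = 1/4 (I = (4 - 1*7/2)/2 = (4 - 7/2)/2 = (1/2)*(1/2) = 1/4 ≈ 0.25000)
((-1*19)*I)*(-18) = (-1*19*(1/4))*(-18) = -19*1/4*(-18) = -19/4*(-18) = 171/2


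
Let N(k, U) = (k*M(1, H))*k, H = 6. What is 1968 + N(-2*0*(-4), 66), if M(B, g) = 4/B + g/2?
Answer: 1968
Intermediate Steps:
M(B, g) = g/2 + 4/B (M(B, g) = 4/B + g*(½) = 4/B + g/2 = g/2 + 4/B)
N(k, U) = 7*k² (N(k, U) = (k*((½)*6 + 4/1))*k = (k*(3 + 4*1))*k = (k*(3 + 4))*k = (k*7)*k = (7*k)*k = 7*k²)
1968 + N(-2*0*(-4), 66) = 1968 + 7*(-2*0*(-4))² = 1968 + 7*(0*(-4))² = 1968 + 7*0² = 1968 + 7*0 = 1968 + 0 = 1968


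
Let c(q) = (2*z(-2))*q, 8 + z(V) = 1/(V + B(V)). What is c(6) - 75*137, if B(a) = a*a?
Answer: -10365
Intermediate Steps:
B(a) = a²
z(V) = -8 + 1/(V + V²)
c(q) = -15*q (c(q) = (2*((1 - 8*(-2) - 8*(-2)²)/((-2)*(1 - 2))))*q = (2*(-½*(1 + 16 - 8*4)/(-1)))*q = (2*(-½*(-1)*(1 + 16 - 32)))*q = (2*(-½*(-1)*(-15)))*q = (2*(-15/2))*q = -15*q)
c(6) - 75*137 = -15*6 - 75*137 = -90 - 10275 = -10365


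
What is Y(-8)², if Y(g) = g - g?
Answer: 0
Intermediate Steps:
Y(g) = 0
Y(-8)² = 0² = 0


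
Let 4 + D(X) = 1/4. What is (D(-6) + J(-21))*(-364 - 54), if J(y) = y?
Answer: 20691/2 ≈ 10346.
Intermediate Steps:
D(X) = -15/4 (D(X) = -4 + 1/4 = -15/4)
(D(-6) + J(-21))*(-364 - 54) = (-15/4 - 21)*(-364 - 54) = -99/4*(-418) = 20691/2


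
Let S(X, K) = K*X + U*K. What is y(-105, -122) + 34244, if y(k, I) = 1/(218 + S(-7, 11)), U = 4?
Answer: 6335141/185 ≈ 34244.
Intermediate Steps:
S(X, K) = 4*K + K*X (S(X, K) = K*X + 4*K = 4*K + K*X)
y(k, I) = 1/185 (y(k, I) = 1/(218 + 11*(4 - 7)) = 1/(218 + 11*(-3)) = 1/(218 - 33) = 1/185)
y(-105, -122) + 34244 = 1/185 + 34244 = 6335141/185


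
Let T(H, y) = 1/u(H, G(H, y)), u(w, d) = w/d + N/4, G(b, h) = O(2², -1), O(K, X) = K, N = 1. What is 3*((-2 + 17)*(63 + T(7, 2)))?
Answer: 5715/2 ≈ 2857.5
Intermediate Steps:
G(b, h) = 4 (G(b, h) = 2² = 4)
u(w, d) = ¼ + w/d (u(w, d) = w/d + 1/4 = w/d + 1*(¼) = w/d + ¼ = ¼ + w/d)
T(H, y) = 1/(¼ + H/4) (T(H, y) = 1/((H + (¼)*4)/4) = 1/((H + 1)/4) = 1/((1 + H)/4) = 1/(¼ + H/4))
3*((-2 + 17)*(63 + T(7, 2))) = 3*((-2 + 17)*(63 + 4/(1 + 7))) = 3*(15*(63 + 4/8)) = 3*(15*(63 + 4*(⅛))) = 3*(15*(63 + ½)) = 3*(15*(127/2)) = 3*(1905/2) = 5715/2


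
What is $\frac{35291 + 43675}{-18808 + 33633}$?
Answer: $\frac{78966}{14825} \approx 5.3265$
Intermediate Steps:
$\frac{35291 + 43675}{-18808 + 33633} = \frac{78966}{14825}$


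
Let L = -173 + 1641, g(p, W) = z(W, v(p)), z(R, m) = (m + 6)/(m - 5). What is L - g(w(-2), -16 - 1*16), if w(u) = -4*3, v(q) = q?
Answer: 24950/17 ≈ 1467.6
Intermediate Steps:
w(u) = -12
z(R, m) = (6 + m)/(-5 + m)
g(p, W) = (6 + p)/(-5 + p)
L = 1468
L - g(w(-2), -16 - 1*16) = 1468 - (6 - 12)/(-5 - 12) = 1468 - (-6)/(-17) = 1468 - (-1)*(-6)/17 = 1468 - 1*6/17 = 1468 - 6/17 = 24950/17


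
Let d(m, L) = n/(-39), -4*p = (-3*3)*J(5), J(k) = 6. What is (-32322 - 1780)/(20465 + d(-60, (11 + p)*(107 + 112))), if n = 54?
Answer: -443326/266027 ≈ -1.6665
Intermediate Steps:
p = 27/2 (p = -(-3*3)*6/4 = -(-9)*6/4 = -¼*(-54) = 27/2 ≈ 13.500)
d(m, L) = -18/13 (d(m, L) = 54/(-39) = 54*(-1/39) = -18/13)
(-32322 - 1780)/(20465 + d(-60, (11 + p)*(107 + 112))) = (-32322 - 1780)/(20465 - 18/13) = -34102/266027/13 = -34102*13/266027 = -443326/266027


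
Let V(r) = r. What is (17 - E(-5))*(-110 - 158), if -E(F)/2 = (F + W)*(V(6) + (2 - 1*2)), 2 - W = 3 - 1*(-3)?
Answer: 24388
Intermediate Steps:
W = -4 (W = 2 - (3 - 1*(-3)) = 2 - (3 + 3) = 2 - 1*6 = 2 - 6 = -4)
E(F) = 48 - 12*F (E(F) = -2*(F - 4)*(6 + (2 - 1*2)) = -2*(-4 + F)*(6 + (2 - 2)) = -2*(-4 + F)*(6 + 0) = -2*(-4 + F)*6 = -2*(-24 + 6*F) = 48 - 12*F)
(17 - E(-5))*(-110 - 158) = (17 - (48 - 12*(-5)))*(-110 - 158) = (17 - (48 + 60))*(-268) = (17 - 1*108)*(-268) = (17 - 108)*(-268) = -91*(-268) = 24388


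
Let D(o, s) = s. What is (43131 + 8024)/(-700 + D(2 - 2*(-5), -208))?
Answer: -51155/908 ≈ -56.338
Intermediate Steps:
(43131 + 8024)/(-700 + D(2 - 2*(-5), -208)) = (43131 + 8024)/(-700 - 208) = 51155/(-908) = 51155*(-1/908) = -51155/908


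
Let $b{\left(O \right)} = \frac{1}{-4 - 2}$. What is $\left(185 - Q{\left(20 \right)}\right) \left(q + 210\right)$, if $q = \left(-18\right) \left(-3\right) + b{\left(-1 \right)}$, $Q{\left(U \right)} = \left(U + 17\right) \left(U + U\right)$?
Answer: $- \frac{2049985}{6} \approx -3.4166 \cdot 10^{5}$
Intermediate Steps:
$Q{\left(U \right)} = 2 U \left(17 + U\right)$ ($Q{\left(U \right)} = \left(17 + U\right) 2 U = 2 U \left(17 + U\right)$)
$b{\left(O \right)} = - \frac{1}{6}$ ($b{\left(O \right)} = \frac{1}{-6} = - \frac{1}{6}$)
$q = \frac{323}{6}$ ($q = \left(-18\right) \left(-3\right) - \frac{1}{6} = 54 - \frac{1}{6} = \frac{323}{6} \approx 53.833$)
$\left(185 - Q{\left(20 \right)}\right) \left(q + 210\right) = \left(185 - 2 \cdot 20 \left(17 + 20\right)\right) \left(\frac{323}{6} + 210\right) = \left(185 - 2 \cdot 20 \cdot 37\right) \frac{1583}{6} = \left(185 - 1480\right) \frac{1583}{6} = \left(-1295\right) \frac{1583}{6} = - \frac{2049985}{6}$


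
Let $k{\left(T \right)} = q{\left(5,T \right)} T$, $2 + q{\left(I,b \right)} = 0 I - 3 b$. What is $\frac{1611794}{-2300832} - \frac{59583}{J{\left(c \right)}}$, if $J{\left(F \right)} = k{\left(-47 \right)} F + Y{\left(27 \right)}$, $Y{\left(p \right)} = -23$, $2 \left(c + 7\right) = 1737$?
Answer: $- \frac{2978137515743}{4316516138160} \approx -0.68994$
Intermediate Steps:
$c = \frac{1723}{2}$ ($c = -7 + \frac{1}{2} \cdot 1737 = -7 + \frac{1737}{2} = \frac{1723}{2} \approx 861.5$)
$q{\left(I,b \right)} = -2 - 3 b$ ($q{\left(I,b \right)} = -2 + \left(0 I - 3 b\right) = -2 + \left(0 - 3 b\right) = -2 - 3 b$)
$k{\left(T \right)} = T \left(-2 - 3 T\right)$ ($k{\left(T \right)} = \left(-2 - 3 T\right) T = T \left(-2 - 3 T\right)$)
$J{\left(F \right)} = -23 - 6533 F$ ($J{\left(F \right)} = \left(-1\right) \left(-47\right) \left(2 + 3 \left(-47\right)\right) F - 23 = \left(-1\right) \left(-47\right) \left(2 - 141\right) F - 23 = \left(-1\right) \left(-47\right) \left(-139\right) F - 23 = - 6533 F - 23 = -23 - 6533 F$)
$\frac{1611794}{-2300832} - \frac{59583}{J{\left(c \right)}} = \frac{1611794}{-2300832} - \frac{59583}{-23 - \frac{11256359}{2}} = 1611794 \left(- \frac{1}{2300832}\right) - \frac{59583}{-23 - \frac{11256359}{2}} = - \frac{805897}{1150416} - \frac{59583}{- \frac{11256405}{2}} = - \frac{805897}{1150416} - - \frac{39722}{3752135} = - \frac{805897}{1150416} + \frac{39722}{3752135} = - \frac{2978137515743}{4316516138160}$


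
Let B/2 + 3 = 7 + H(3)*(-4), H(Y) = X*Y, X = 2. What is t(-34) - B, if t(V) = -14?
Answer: 26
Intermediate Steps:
H(Y) = 2*Y
B = -40 (B = -6 + 2*(7 + (2*3)*(-4)) = -6 + 2*(7 + 6*(-4)) = -6 + 2*(7 - 24) = -6 + 2*(-17) = -6 - 34 = -40)
t(-34) - B = -14 - 1*(-40) = -14 + 40 = 26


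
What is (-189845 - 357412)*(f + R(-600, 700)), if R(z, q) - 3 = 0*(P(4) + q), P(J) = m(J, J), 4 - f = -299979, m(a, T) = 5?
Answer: -164169438402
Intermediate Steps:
f = 299983 (f = 4 - 1*(-299979) = 4 + 299979 = 299983)
P(J) = 5
R(z, q) = 3 (R(z, q) = 3 + 0*(5 + q) = 3 + 0 = 3)
(-189845 - 357412)*(f + R(-600, 700)) = (-189845 - 357412)*(299983 + 3) = -547257*299986 = -164169438402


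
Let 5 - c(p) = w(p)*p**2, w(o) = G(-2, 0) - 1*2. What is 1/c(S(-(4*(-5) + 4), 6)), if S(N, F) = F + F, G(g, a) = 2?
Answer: 1/5 ≈ 0.20000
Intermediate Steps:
w(o) = 0 (w(o) = 2 - 1*2 = 2 - 2 = 0)
S(N, F) = 2*F
c(p) = 5 (c(p) = 5 - 0*p**2 = 5 - 1*0 = 5 + 0 = 5)
1/c(S(-(4*(-5) + 4), 6)) = 1/5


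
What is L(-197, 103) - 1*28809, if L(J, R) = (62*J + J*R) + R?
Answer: -61211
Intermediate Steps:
L(J, R) = R + 62*J + J*R
L(-197, 103) - 1*28809 = (103 + 62*(-197) - 197*103) - 1*28809 = (103 - 12214 - 20291) - 28809 = -32402 - 28809 = -61211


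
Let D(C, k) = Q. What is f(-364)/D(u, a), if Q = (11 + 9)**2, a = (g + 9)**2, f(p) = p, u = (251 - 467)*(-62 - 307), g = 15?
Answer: -91/100 ≈ -0.91000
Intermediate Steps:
u = 79704 (u = -216*(-369) = 79704)
a = 576 (a = (15 + 9)**2 = 24**2 = 576)
Q = 400 (Q = 20**2 = 400)
D(C, k) = 400
f(-364)/D(u, a) = -364/400 = -364*1/400 = -91/100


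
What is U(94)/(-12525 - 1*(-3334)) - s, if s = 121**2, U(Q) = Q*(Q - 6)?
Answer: -134573703/9191 ≈ -14642.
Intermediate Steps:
U(Q) = Q*(-6 + Q)
s = 14641
U(94)/(-12525 - 1*(-3334)) - s = (94*(-6 + 94))/(-12525 - 1*(-3334)) - 1*14641 = (94*88)/(-12525 + 3334) - 14641 = 8272/(-9191) - 14641 = 8272*(-1/9191) - 14641 = -8272/9191 - 14641 = -134573703/9191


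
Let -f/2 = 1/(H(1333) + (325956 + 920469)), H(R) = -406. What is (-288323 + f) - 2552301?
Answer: -3539471475858/1246019 ≈ -2.8406e+6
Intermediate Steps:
f = -2/1246019 (f = -2/(-406 + (325956 + 920469)) = -2/(-406 + 1246425) = -2/1246019 ≈ -1.6051e-6)
(-288323 + f) - 2552301 = (-288323 - 2/1246019) - 2552301 = -359255936139/1246019 - 2552301 = -3539471475858/1246019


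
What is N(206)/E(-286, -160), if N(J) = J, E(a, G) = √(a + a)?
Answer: -103*I*√143/143 ≈ -8.6133*I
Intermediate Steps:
E(a, G) = √2*√a (E(a, G) = √(2*a) = √2*√a)
N(206)/E(-286, -160) = 206/((√2*√(-286))) = 206/((√2*(I*√286))) = 206/((2*I*√143)) = 206*(-I*√143/286) = -103*I*√143/143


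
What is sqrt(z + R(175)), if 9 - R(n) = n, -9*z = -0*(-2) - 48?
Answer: I*sqrt(1446)/3 ≈ 12.675*I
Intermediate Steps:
z = 16/3 (z = -(-0*(-2) - 48)/9 = -(-88*0 - 48)/9 = -(0 - 48)/9 = -1/9*(-48) = 16/3 ≈ 5.3333)
R(n) = 9 - n
sqrt(z + R(175)) = sqrt(16/3 + (9 - 1*175)) = sqrt(16/3 + (9 - 175)) = sqrt(16/3 - 166) = sqrt(-482/3) = I*sqrt(1446)/3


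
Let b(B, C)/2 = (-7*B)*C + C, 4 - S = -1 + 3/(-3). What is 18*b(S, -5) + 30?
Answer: 7410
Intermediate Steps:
S = 6 (S = 4 - (-1 + 3/(-3)) = 4 - (-1 + 3*(-⅓)) = 4 - (-1 - 1) = 4 - 1*(-2) = 4 + 2 = 6)
b(B, C) = 2*C - 14*B*C (b(B, C) = 2*((-7*B)*C + C) = 2*(-7*B*C + C) = 2*(C - 7*B*C) = 2*C - 14*B*C)
18*b(S, -5) + 30 = 18*(2*(-5)*(1 - 7*6)) + 30 = 18*(2*(-5)*(1 - 42)) + 30 = 18*(2*(-5)*(-41)) + 30 = 18*410 + 30 = 7380 + 30 = 7410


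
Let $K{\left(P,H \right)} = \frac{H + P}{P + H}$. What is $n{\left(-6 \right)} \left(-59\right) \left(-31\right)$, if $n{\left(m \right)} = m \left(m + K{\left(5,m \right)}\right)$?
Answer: $54870$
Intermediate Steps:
$K{\left(P,H \right)} = 1$ ($K{\left(P,H \right)} = \frac{H + P}{H + P} = 1$)
$n{\left(m \right)} = m \left(1 + m\right)$ ($n{\left(m \right)} = m \left(m + 1\right) = m \left(1 + m\right)$)
$n{\left(-6 \right)} \left(-59\right) \left(-31\right) = - 6 \left(1 - 6\right) \left(-59\right) \left(-31\right) = \left(-6\right) \left(-5\right) \left(-59\right) \left(-31\right) = 30 \left(-59\right) \left(-31\right) = \left(-1770\right) \left(-31\right) = 54870$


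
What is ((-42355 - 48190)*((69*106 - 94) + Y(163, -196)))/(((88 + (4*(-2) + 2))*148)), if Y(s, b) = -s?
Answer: -638976065/12136 ≈ -52651.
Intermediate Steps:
((-42355 - 48190)*((69*106 - 94) + Y(163, -196)))/(((88 + (4*(-2) + 2))*148)) = ((-42355 - 48190)*((69*106 - 94) - 1*163))/(((88 + (4*(-2) + 2))*148)) = (-90545*((7314 - 94) - 163))/(((88 + (-8 + 2))*148)) = (-90545*(7220 - 163))/(((88 - 6)*148)) = (-90545*7057)/((82*148)) = -638976065/12136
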